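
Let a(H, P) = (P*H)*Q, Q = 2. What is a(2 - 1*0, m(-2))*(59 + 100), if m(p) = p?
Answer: -1272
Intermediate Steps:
a(H, P) = 2*H*P (a(H, P) = (P*H)*2 = (H*P)*2 = 2*H*P)
a(2 - 1*0, m(-2))*(59 + 100) = (2*(2 - 1*0)*(-2))*(59 + 100) = (2*(2 + 0)*(-2))*159 = (2*2*(-2))*159 = -8*159 = -1272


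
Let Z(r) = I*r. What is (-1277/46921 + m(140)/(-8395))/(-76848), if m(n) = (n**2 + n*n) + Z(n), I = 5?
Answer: 376573663/6054113028432 ≈ 6.2201e-5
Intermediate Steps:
Z(r) = 5*r
m(n) = 2*n**2 + 5*n (m(n) = (n**2 + n*n) + 5*n = (n**2 + n**2) + 5*n = 2*n**2 + 5*n)
(-1277/46921 + m(140)/(-8395))/(-76848) = (-1277/46921 + (140*(5 + 2*140))/(-8395))/(-76848) = (-1277*1/46921 + (140*(5 + 280))*(-1/8395))*(-1/76848) = (-1277/46921 + (140*285)*(-1/8395))*(-1/76848) = (-1277/46921 + 39900*(-1/8395))*(-1/76848) = (-1277/46921 - 7980/1679)*(-1/76848) = -376573663/78780359*(-1/76848) = 376573663/6054113028432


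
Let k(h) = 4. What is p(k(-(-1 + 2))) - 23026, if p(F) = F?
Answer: -23022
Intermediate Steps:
p(k(-(-1 + 2))) - 23026 = 4 - 23026 = -23022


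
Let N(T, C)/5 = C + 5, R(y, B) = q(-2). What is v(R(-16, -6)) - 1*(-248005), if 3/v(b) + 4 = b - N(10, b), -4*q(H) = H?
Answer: 7688152/31 ≈ 2.4801e+5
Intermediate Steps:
q(H) = -H/4
R(y, B) = ½ (R(y, B) = -¼*(-2) = ½)
N(T, C) = 25 + 5*C (N(T, C) = 5*(C + 5) = 5*(5 + C) = 25 + 5*C)
v(b) = 3/(-29 - 4*b) (v(b) = 3/(-4 + (b - (25 + 5*b))) = 3/(-4 + (b + (-25 - 5*b))) = 3/(-4 + (-25 - 4*b)) = 3/(-29 - 4*b))
v(R(-16, -6)) - 1*(-248005) = -3/(29 + 4*(½)) - 1*(-248005) = -3/(29 + 2) + 248005 = -3/31 + 248005 = 7688152/31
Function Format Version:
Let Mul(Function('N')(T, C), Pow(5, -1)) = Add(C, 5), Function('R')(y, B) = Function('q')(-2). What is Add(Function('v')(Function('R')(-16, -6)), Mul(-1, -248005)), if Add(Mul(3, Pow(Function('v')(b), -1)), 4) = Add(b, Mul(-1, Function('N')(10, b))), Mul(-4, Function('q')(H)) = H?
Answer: Rational(7688152, 31) ≈ 2.4801e+5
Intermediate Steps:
Function('q')(H) = Mul(Rational(-1, 4), H)
Function('R')(y, B) = Rational(1, 2) (Function('R')(y, B) = Mul(Rational(-1, 4), -2) = Rational(1, 2))
Function('N')(T, C) = Add(25, Mul(5, C)) (Function('N')(T, C) = Mul(5, Add(C, 5)) = Mul(5, Add(5, C)) = Add(25, Mul(5, C)))
Function('v')(b) = Mul(3, Pow(Add(-29, Mul(-4, b)), -1)) (Function('v')(b) = Mul(3, Pow(Add(-4, Add(b, Mul(-1, Add(25, Mul(5, b))))), -1)) = Mul(3, Pow(Add(-4, Add(b, Add(-25, Mul(-5, b)))), -1)) = Mul(3, Pow(Add(-4, Add(-25, Mul(-4, b))), -1)) = Mul(3, Pow(Add(-29, Mul(-4, b)), -1)))
Add(Function('v')(Function('R')(-16, -6)), Mul(-1, -248005)) = Add(Mul(-3, Pow(Add(29, Mul(4, Rational(1, 2))), -1)), Mul(-1, -248005)) = Add(Mul(-3, Pow(Add(29, 2), -1)), 248005) = Add(Mul(-3, Pow(31, -1)), 248005) = Add(Mul(-3, Rational(1, 31)), 248005) = Add(Rational(-3, 31), 248005) = Rational(7688152, 31)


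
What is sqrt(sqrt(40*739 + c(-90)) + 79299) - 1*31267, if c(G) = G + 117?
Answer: -31267 + sqrt(79299 + sqrt(29587)) ≈ -30985.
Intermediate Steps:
c(G) = 117 + G
sqrt(sqrt(40*739 + c(-90)) + 79299) - 1*31267 = sqrt(sqrt(40*739 + (117 - 90)) + 79299) - 1*31267 = sqrt(sqrt(29560 + 27) + 79299) - 31267 = sqrt(sqrt(29587) + 79299) - 31267 = sqrt(79299 + sqrt(29587)) - 31267 = -31267 + sqrt(79299 + sqrt(29587))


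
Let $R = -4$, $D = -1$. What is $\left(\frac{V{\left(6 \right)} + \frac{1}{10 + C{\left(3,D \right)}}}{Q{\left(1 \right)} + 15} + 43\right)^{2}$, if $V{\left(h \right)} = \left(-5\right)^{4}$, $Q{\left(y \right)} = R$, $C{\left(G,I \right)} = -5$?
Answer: $\frac{30151081}{3025} \approx 9967.3$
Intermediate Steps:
$Q{\left(y \right)} = -4$
$V{\left(h \right)} = 625$
$\left(\frac{V{\left(6 \right)} + \frac{1}{10 + C{\left(3,D \right)}}}{Q{\left(1 \right)} + 15} + 43\right)^{2} = \left(\frac{625 + \frac{1}{10 - 5}}{-4 + 15} + 43\right)^{2} = \left(\frac{625 + \frac{1}{5}}{11} + 43\right)^{2} = \left(\left(625 + \frac{1}{5}\right) \frac{1}{11} + 43\right)^{2} = \left(\frac{3126}{5} \cdot \frac{1}{11} + 43\right)^{2} = \left(\frac{3126}{55} + 43\right)^{2} = \left(\frac{5491}{55}\right)^{2} = \frac{30151081}{3025}$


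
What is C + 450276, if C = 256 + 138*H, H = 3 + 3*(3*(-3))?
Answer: 447220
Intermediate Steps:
H = -24 (H = 3 + 3*(-9) = 3 - 27 = -24)
C = -3056 (C = 256 + 138*(-24) = 256 - 3312 = -3056)
C + 450276 = -3056 + 450276 = 447220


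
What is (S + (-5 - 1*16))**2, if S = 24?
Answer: 9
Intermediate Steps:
(S + (-5 - 1*16))**2 = (24 + (-5 - 1*16))**2 = (24 + (-5 - 16))**2 = (24 - 21)**2 = 3**2 = 9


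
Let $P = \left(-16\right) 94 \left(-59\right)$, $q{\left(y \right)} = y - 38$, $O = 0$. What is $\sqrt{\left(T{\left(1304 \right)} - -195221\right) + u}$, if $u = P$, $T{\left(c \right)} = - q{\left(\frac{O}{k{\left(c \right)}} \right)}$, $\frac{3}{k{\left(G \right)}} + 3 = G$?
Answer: $3 \sqrt{31555} \approx 532.91$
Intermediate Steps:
$k{\left(G \right)} = \frac{3}{-3 + G}$
$q{\left(y \right)} = -38 + y$
$T{\left(c \right)} = 38$ ($T{\left(c \right)} = - (-38 + \frac{0}{3 \frac{1}{-3 + c}}) = - (-38 + 0 \left(-1 + \frac{c}{3}\right)) = - (-38 + 0) = \left(-1\right) \left(-38\right) = 38$)
$P = 88736$ ($P = \left(-1504\right) \left(-59\right) = 88736$)
$u = 88736$
$\sqrt{\left(T{\left(1304 \right)} - -195221\right) + u} = \sqrt{\left(38 - -195221\right) + 88736} = \sqrt{\left(38 + 195221\right) + 88736} = \sqrt{195259 + 88736} = \sqrt{283995} = 3 \sqrt{31555}$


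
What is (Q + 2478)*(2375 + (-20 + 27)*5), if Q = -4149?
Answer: -4027110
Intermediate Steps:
(Q + 2478)*(2375 + (-20 + 27)*5) = (-4149 + 2478)*(2375 + (-20 + 27)*5) = -1671*(2375 + 7*5) = -1671*(2375 + 35) = -1671*2410 = -4027110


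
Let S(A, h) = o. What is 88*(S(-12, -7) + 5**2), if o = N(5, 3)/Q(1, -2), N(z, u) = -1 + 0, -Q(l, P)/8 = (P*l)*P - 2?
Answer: 4411/2 ≈ 2205.5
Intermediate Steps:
Q(l, P) = 16 - 8*l*P**2 (Q(l, P) = -8*((P*l)*P - 2) = -8*(l*P**2 - 2) = -8*(-2 + l*P**2) = 16 - 8*l*P**2)
N(z, u) = -1
o = 1/16 (o = -1/(16 - 8*1*(-2)**2) = -1/(16 - 8*1*4) = -1/(16 - 32) = -1/(-16) = -1*(-1/16) = 1/16 ≈ 0.062500)
S(A, h) = 1/16
88*(S(-12, -7) + 5**2) = 88*(1/16 + 5**2) = 88*(1/16 + 25) = 88*(401/16) = 4411/2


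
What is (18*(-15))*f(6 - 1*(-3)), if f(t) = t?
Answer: -2430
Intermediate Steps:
(18*(-15))*f(6 - 1*(-3)) = (18*(-15))*(6 - 1*(-3)) = -270*(6 + 3) = -270*9 = -2430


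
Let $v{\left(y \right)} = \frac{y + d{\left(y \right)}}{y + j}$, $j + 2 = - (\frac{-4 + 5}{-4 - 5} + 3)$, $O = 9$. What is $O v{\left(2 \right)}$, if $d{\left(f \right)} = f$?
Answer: $- \frac{162}{13} \approx -12.462$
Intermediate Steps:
$j = - \frac{44}{9}$ ($j = -2 - \left(\frac{-4 + 5}{-4 - 5} + 3\right) = -2 - \left(1 \frac{1}{-9} + 3\right) = -2 - \left(1 \left(- \frac{1}{9}\right) + 3\right) = -2 - \left(- \frac{1}{9} + 3\right) = -2 - \frac{26}{9} = - \frac{44}{9} \approx -4.8889$)
$v{\left(y \right)} = \frac{2 y}{- \frac{44}{9} + y}$ ($v{\left(y \right)} = \frac{y + y}{y - \frac{44}{9}} = \frac{2 y}{- \frac{44}{9} + y}$)
$O v{\left(2 \right)} = 9 \cdot 18 \cdot 2 \frac{1}{-44 + 9 \cdot 2} = 9 \cdot 18 \cdot 2 \frac{1}{-44 + 18} = 9 \cdot 18 \cdot 2 \frac{1}{-26} = 9 \cdot 18 \cdot 2 \left(- \frac{1}{26}\right) = 9 \left(- \frac{18}{13}\right) = - \frac{162}{13}$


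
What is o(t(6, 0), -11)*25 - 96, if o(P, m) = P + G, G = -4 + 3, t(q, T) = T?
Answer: -121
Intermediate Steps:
G = -1
o(P, m) = -1 + P (o(P, m) = P - 1 = -1 + P)
o(t(6, 0), -11)*25 - 96 = (-1 + 0)*25 - 96 = -1*25 - 96 = -25 - 96 = -121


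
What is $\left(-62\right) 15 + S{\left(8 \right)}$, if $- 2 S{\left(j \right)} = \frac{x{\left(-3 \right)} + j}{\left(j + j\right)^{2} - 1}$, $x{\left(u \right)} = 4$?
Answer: $- \frac{79052}{85} \approx -930.02$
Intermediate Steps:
$S{\left(j \right)} = - \frac{4 + j}{2 \left(-1 + 4 j^{2}\right)}$ ($S{\left(j \right)} = - \frac{\left(4 + j\right) \frac{1}{\left(j + j\right)^{2} - 1}}{2} = - \frac{\left(4 + j\right) \frac{1}{\left(2 j\right)^{2} - 1}}{2} = - \frac{\left(4 + j\right) \frac{1}{4 j^{2} - 1}}{2} = - \frac{\left(4 + j\right) \frac{1}{-1 + 4 j^{2}}}{2} = - \frac{\frac{1}{-1 + 4 j^{2}} \left(4 + j\right)}{2} = - \frac{4 + j}{2 \left(-1 + 4 j^{2}\right)}$)
$\left(-62\right) 15 + S{\left(8 \right)} = \left(-62\right) 15 + \frac{-4 - 8}{2 \left(-1 + 4 \cdot 8^{2}\right)} = -930 + \frac{-4 - 8}{2 \left(-1 + 4 \cdot 64\right)} = -930 + \frac{1}{2} \frac{1}{-1 + 256} \left(-12\right) = -930 + \frac{1}{2} \cdot \frac{1}{255} \left(-12\right) = -930 - \frac{2}{85} = - \frac{79052}{85}$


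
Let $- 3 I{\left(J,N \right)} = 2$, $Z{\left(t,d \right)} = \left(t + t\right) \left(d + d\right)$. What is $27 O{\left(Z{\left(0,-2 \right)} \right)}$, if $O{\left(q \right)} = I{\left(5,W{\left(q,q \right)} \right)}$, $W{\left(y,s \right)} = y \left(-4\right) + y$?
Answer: $-18$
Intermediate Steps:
$Z{\left(t,d \right)} = 4 d t$ ($Z{\left(t,d \right)} = 2 t 2 d = 4 d t$)
$W{\left(y,s \right)} = - 3 y$ ($W{\left(y,s \right)} = - 4 y + y = - 3 y$)
$I{\left(J,N \right)} = - \frac{2}{3}$ ($I{\left(J,N \right)} = \left(- \frac{1}{3}\right) 2 = - \frac{2}{3}$)
$O{\left(q \right)} = - \frac{2}{3}$
$27 O{\left(Z{\left(0,-2 \right)} \right)} = 27 \left(- \frac{2}{3}\right) = -18$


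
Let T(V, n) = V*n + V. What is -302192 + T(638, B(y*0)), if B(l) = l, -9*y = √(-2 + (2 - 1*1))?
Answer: -301554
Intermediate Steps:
y = -I/9 (y = -√(-2 + (2 - 1*1))/9 = -√(-2 + (2 - 1))/9 = -√(-2 + 1)/9 = -I/9 ≈ -0.11111*I)
T(V, n) = V + V*n
-302192 + T(638, B(y*0)) = -302192 + 638*(1 - I/9*0) = -302192 + 638*(1 + 0) = -302192 + 638*1 = -302192 + 638 = -301554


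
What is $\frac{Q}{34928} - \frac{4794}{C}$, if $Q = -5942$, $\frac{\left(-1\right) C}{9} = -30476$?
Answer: $- \frac{74885015}{399174648} \approx -0.1876$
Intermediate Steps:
$C = 274284$ ($C = \left(-9\right) \left(-30476\right) = 274284$)
$\frac{Q}{34928} - \frac{4794}{C} = - \frac{5942}{34928} - \frac{4794}{274284} = \left(-5942\right) \frac{1}{34928} - \frac{799}{45714} = - \frac{2971}{17464} - \frac{799}{45714} = - \frac{74885015}{399174648}$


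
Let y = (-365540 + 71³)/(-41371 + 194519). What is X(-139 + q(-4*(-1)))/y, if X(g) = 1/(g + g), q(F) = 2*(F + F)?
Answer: 76574/938367 ≈ 0.081603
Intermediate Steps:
q(F) = 4*F (q(F) = 2*(2*F) = 4*F)
X(g) = 1/(2*g)
y = -7629/153148 (y = (-365540 + 357911)/153148 = -7629*1/153148 = -7629/153148 ≈ -0.049815)
X(-139 + q(-4*(-1)))/y = (1/(2*(-139 + 4*(-4*(-1)))))/(-7629/153148) = (1/(2*(-139 + 4*4)))*(-153148/7629) = (1/(2*(-139 + 16)))*(-153148/7629) = ((½)/(-123))*(-153148/7629) = ((½)*(-1/123))*(-153148/7629) = -1/246*(-153148/7629) = 76574/938367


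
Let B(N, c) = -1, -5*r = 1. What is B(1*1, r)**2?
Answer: 1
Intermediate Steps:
r = -1/5 (r = -1/5*1 = -1/5 ≈ -0.20000)
B(1*1, r)**2 = (-1)**2 = 1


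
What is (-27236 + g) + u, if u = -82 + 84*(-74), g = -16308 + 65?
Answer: -49777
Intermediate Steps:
g = -16243
u = -6298 (u = -82 - 6216 = -6298)
(-27236 + g) + u = (-27236 - 16243) - 6298 = -43479 - 6298 = -49777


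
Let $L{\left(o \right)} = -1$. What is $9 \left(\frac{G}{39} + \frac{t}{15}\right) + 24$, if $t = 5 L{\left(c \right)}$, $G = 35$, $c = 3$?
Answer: $\frac{378}{13} \approx 29.077$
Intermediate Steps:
$t = -5$ ($t = 5 \left(-1\right) = -5$)
$9 \left(\frac{G}{39} + \frac{t}{15}\right) + 24 = 9 \left(\frac{35}{39} - \frac{5}{15}\right) + 24 = 9 \left(35 \cdot \frac{1}{39} - \frac{1}{3}\right) + 24 = 9 \left(\frac{35}{39} - \frac{1}{3}\right) + 24 = 9 \cdot \frac{22}{39} + 24 = \frac{66}{13} + 24 = \frac{378}{13}$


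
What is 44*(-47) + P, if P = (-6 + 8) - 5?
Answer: -2071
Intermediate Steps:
P = -3 (P = 2 - 5 = -3)
44*(-47) + P = 44*(-47) - 3 = -2068 - 3 = -2071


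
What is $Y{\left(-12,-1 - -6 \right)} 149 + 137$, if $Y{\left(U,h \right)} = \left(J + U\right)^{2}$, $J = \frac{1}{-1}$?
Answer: $25318$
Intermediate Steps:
$J = -1$
$Y{\left(U,h \right)} = \left(-1 + U\right)^{2}$
$Y{\left(-12,-1 - -6 \right)} 149 + 137 = \left(-1 - 12\right)^{2} \cdot 149 + 137 = \left(-13\right)^{2} \cdot 149 + 137 = 169 \cdot 149 + 137 = 25181 + 137 = 25318$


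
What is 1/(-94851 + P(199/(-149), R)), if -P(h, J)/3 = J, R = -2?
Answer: -1/94845 ≈ -1.0544e-5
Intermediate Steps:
P(h, J) = -3*J
1/(-94851 + P(199/(-149), R)) = 1/(-94851 - 3*(-2)) = 1/(-94851 + 6) = 1/(-94845) = -1/94845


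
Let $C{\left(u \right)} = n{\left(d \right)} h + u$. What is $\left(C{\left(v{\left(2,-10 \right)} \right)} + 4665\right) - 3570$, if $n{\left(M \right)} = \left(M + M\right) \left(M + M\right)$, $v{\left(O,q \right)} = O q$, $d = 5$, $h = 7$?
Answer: $1775$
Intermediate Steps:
$n{\left(M \right)} = 4 M^{2}$ ($n{\left(M \right)} = 2 M 2 M = 4 M^{2}$)
$C{\left(u \right)} = 700 + u$ ($C{\left(u \right)} = 4 \cdot 5^{2} \cdot 7 + u = 4 \cdot 25 \cdot 7 + u = 100 \cdot 7 + u = 700 + u$)
$\left(C{\left(v{\left(2,-10 \right)} \right)} + 4665\right) - 3570 = \left(\left(700 + 2 \left(-10\right)\right) + 4665\right) - 3570 = \left(\left(700 - 20\right) + 4665\right) - 3570 = \left(680 + 4665\right) - 3570 = 5345 - 3570 = 1775$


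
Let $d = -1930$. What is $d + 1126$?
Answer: $-804$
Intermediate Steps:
$d + 1126 = -1930 + 1126 = -804$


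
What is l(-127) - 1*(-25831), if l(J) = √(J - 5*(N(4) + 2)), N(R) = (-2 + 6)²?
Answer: 25831 + I*√217 ≈ 25831.0 + 14.731*I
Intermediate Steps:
N(R) = 16 (N(R) = 4² = 16)
l(J) = √(-90 + J) (l(J) = √(J - 5*(16 + 2)) = √(J - 5*18) = √(J - 90) = √(-90 + J))
l(-127) - 1*(-25831) = √(-90 - 127) - 1*(-25831) = √(-217) + 25831 = I*√217 + 25831 = 25831 + I*√217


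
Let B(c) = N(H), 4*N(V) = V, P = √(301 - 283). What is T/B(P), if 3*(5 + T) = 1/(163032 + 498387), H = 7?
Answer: -39685136/13889799 ≈ -2.8571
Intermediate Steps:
T = -9921284/1984257 (T = -5 + 1/(3*(163032 + 498387)) = -5 + (⅓)/661419 = -5 + (⅓)*(1/661419) = -5 + 1/1984257 = -9921284/1984257 ≈ -5.0000)
P = 3*√2 (P = √18 = 3*√2 ≈ 4.2426)
N(V) = V/4
B(c) = 7/4 (B(c) = (¼)*7 = 7/4)
T/B(P) = -9921284/(1984257*7/4) = -9921284/1984257*4/7 = -39685136/13889799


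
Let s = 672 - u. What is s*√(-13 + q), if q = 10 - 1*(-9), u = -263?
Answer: 935*√6 ≈ 2290.3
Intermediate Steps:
q = 19 (q = 10 + 9 = 19)
s = 935 (s = 672 - 1*(-263) = 672 + 263 = 935)
s*√(-13 + q) = 935*√(-13 + 19) = 935*√6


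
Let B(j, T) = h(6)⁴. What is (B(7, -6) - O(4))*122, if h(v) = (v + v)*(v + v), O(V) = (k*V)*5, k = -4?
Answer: 52457776672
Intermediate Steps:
O(V) = -20*V (O(V) = -4*V*5 = -20*V)
h(v) = 4*v² (h(v) = (2*v)*(2*v) = 4*v²)
B(j, T) = 429981696 (B(j, T) = (4*6²)⁴ = (4*36)⁴ = 144⁴ = 429981696)
(B(7, -6) - O(4))*122 = (429981696 - (-20)*4)*122 = (429981696 - 1*(-80))*122 = (429981696 + 80)*122 = 429981776*122 = 52457776672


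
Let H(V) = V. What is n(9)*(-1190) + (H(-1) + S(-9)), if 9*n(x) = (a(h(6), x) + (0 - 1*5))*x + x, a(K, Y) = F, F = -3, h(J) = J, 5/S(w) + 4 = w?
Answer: 108272/13 ≈ 8328.6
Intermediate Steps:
S(w) = 5/(-4 + w)
a(K, Y) = -3
n(x) = -7*x/9 (n(x) = ((-3 + (0 - 1*5))*x + x)/9 = ((-3 + (0 - 5))*x + x)/9 = ((-3 - 5)*x + x)/9 = (-8*x + x)/9 = (-7*x)/9 = -7*x/9)
n(9)*(-1190) + (H(-1) + S(-9)) = -7/9*9*(-1190) + (-1 + 5/(-4 - 9)) = -7*(-1190) + (-1 + 5/(-13)) = 8330 + (-1 + 5*(-1/13)) = 8330 + (-1 - 5/13) = 8330 - 18/13 = 108272/13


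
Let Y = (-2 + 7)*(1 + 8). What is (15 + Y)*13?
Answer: 780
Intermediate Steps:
Y = 45 (Y = 5*9 = 45)
(15 + Y)*13 = (15 + 45)*13 = 60*13 = 780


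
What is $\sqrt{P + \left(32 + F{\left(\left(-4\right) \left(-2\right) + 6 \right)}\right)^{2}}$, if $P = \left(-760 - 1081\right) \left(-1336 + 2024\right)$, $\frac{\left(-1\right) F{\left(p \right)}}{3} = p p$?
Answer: $4 i \sqrt{59842} \approx 978.5 i$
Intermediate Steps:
$F{\left(p \right)} = - 3 p^{2}$ ($F{\left(p \right)} = - 3 p p = - 3 p^{2}$)
$P = -1266608$ ($P = \left(-1841\right) 688 = -1266608$)
$\sqrt{P + \left(32 + F{\left(\left(-4\right) \left(-2\right) + 6 \right)}\right)^{2}} = \sqrt{-1266608 + \left(32 - 3 \left(\left(-4\right) \left(-2\right) + 6\right)^{2}\right)^{2}} = \sqrt{-1266608 + \left(32 - 3 \left(8 + 6\right)^{2}\right)^{2}} = \sqrt{-1266608 + \left(32 - 3 \cdot 14^{2}\right)^{2}} = \sqrt{-1266608 + \left(32 - 588\right)^{2}} = \sqrt{-1266608 + \left(-556\right)^{2}} = \sqrt{-1266608 + 309136} = \sqrt{-957472} = 4 i \sqrt{59842}$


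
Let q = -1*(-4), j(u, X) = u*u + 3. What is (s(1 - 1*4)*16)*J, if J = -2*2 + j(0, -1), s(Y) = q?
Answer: -64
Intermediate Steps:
j(u, X) = 3 + u² (j(u, X) = u² + 3 = 3 + u²)
q = 4
s(Y) = 4
J = -1 (J = -2*2 + (3 + 0²) = -4 + (3 + 0) = -4 + 3 = -1)
(s(1 - 1*4)*16)*J = (4*16)*(-1) = 64*(-1) = -64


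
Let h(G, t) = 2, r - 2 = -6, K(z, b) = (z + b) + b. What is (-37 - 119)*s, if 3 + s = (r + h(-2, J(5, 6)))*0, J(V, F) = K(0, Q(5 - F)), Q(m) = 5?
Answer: 468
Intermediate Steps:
K(z, b) = z + 2*b (K(z, b) = (b + z) + b = z + 2*b)
r = -4 (r = 2 - 6 = -4)
J(V, F) = 10 (J(V, F) = 0 + 2*5 = 0 + 10 = 10)
s = -3 (s = -3 + (-4 + 2)*0 = -3 - 2*0 = -3 + 0 = -3)
(-37 - 119)*s = (-37 - 119)*(-3) = -156*(-3) = 468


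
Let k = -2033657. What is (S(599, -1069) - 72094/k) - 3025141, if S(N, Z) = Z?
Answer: -6154273077876/2033657 ≈ -3.0262e+6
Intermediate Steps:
(S(599, -1069) - 72094/k) - 3025141 = (-1069 - 72094/(-2033657)) - 3025141 = (-1069 - 72094*(-1/2033657)) - 3025141 = (-1069 + 72094/2033657) - 3025141 = -2173907239/2033657 - 3025141 = -6154273077876/2033657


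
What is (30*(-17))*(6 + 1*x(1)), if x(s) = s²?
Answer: -3570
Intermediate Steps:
(30*(-17))*(6 + 1*x(1)) = (30*(-17))*(6 + 1*1²) = -510*(6 + 1*1) = -510*(6 + 1) = -510*7 = -3570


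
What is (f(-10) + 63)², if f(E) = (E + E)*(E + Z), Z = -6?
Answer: 146689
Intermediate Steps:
f(E) = 2*E*(-6 + E) (f(E) = (E + E)*(E - 6) = (2*E)*(-6 + E) = 2*E*(-6 + E))
(f(-10) + 63)² = (2*(-10)*(-6 - 10) + 63)² = (2*(-10)*(-16) + 63)² = (320 + 63)² = 383² = 146689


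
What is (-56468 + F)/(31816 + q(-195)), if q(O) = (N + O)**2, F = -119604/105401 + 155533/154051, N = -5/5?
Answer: -916880257621139/1140366075602632 ≈ -0.80402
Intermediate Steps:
N = -1 (N = -5*1/5 = -1)
F = -2031782071/16237129451 (F = -119604*1/105401 + 155533*(1/154051) = -119604/105401 + 155533/154051 = -2031782071/16237129451 ≈ -0.12513)
q(O) = (-1 + O)**2
(-56468 + F)/(31816 + q(-195)) = (-56468 - 2031782071/16237129451)/(31816 + (-1 - 195)**2) = -916880257621139/(16237129451*(31816 + (-196)**2)) = -916880257621139/(16237129451*(31816 + 38416)) = -916880257621139/16237129451/70232 = -916880257621139/16237129451*1/70232 = -916880257621139/1140366075602632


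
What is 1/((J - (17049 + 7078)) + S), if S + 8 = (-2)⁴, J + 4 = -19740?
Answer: -1/43863 ≈ -2.2798e-5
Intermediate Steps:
J = -19744 (J = -4 - 19740 = -19744)
S = 8 (S = -8 + (-2)⁴ = -8 + 16 = 8)
1/((J - (17049 + 7078)) + S) = 1/((-19744 - (17049 + 7078)) + 8) = 1/((-19744 - 1*24127) + 8) = 1/((-19744 - 24127) + 8) = 1/(-43871 + 8) = 1/(-43863) = -1/43863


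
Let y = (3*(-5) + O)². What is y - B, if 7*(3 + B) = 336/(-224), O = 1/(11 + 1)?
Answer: 227527/1008 ≈ 225.72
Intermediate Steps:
O = 1/12 ≈ 0.083333
y = 32041/144 (y = (3*(-5) + 1/12)² = (-15 + 1/12)² = (-179/12)² = 32041/144 ≈ 222.51)
B = -45/14 (B = -3 + (336/(-224))/7 = -3 + (336*(-1/224))/7 = -3 + (⅐)*(-3/2) = -3 - 3/14 = -45/14 ≈ -3.2143)
y - B = 32041/144 - 1*(-45/14) = 32041/144 + 45/14 = 227527/1008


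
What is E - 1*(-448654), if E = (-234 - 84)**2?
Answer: 549778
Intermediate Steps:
E = 101124 (E = (-318)**2 = 101124)
E - 1*(-448654) = 101124 - 1*(-448654) = 101124 + 448654 = 549778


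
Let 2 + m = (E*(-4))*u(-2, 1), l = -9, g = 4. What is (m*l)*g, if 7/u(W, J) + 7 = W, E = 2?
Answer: -152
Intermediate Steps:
u(W, J) = 7/(-7 + W)
m = 38/9 (m = -2 + (2*(-4))*(7/(-7 - 2)) = -2 - 56/(-9) = -2 - 56*(-1)/9 = -2 - 8*(-7/9) = -2 + 56/9 = 38/9 ≈ 4.2222)
(m*l)*g = ((38/9)*(-9))*4 = -38*4 = -152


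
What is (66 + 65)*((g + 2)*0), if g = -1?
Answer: 0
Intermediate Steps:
(66 + 65)*((g + 2)*0) = (66 + 65)*((-1 + 2)*0) = 131*(1*0) = 131*0 = 0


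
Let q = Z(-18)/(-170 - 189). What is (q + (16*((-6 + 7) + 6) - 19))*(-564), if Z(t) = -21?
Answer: -18842112/359 ≈ -52485.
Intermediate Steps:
q = 21/359 (q = -21/(-170 - 189) = -21/(-359) = -21*(-1/359) = 21/359 ≈ 0.058496)
(q + (16*((-6 + 7) + 6) - 19))*(-564) = (21/359 + (16*((-6 + 7) + 6) - 19))*(-564) = (21/359 + (16*(1 + 6) - 19))*(-564) = (21/359 + (16*7 - 19))*(-564) = (21/359 + (112 - 19))*(-564) = (21/359 + 93)*(-564) = (33408/359)*(-564) = -18842112/359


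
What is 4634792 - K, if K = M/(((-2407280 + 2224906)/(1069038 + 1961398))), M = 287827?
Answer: 858753429390/91187 ≈ 9.4175e+6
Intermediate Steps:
K = -436120651286/91187 (K = 287827/(((-2407280 + 2224906)/(1069038 + 1961398))) = 287827/((-182374/3030436)) = 287827/((-182374*1/3030436)) = 287827/(-91187/1515218) = 287827*(-1515218/91187) = -436120651286/91187 ≈ -4.7827e+6)
4634792 - K = 4634792 - 1*(-436120651286/91187) = 4634792 + 436120651286/91187 = 858753429390/91187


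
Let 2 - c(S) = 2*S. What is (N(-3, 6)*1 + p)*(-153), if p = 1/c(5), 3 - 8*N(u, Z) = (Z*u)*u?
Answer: 1989/2 ≈ 994.50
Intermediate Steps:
c(S) = 2 - 2*S
N(u, Z) = 3/8 - Z*u²/8 (N(u, Z) = 3/8 - Z*u*u/8 = 3/8 - Z*u²/8)
p = -⅛ (p = 1/(2 - 2*5) = 1/(2 - 10) = 1/(-8) = -⅛ ≈ -0.12500)
(N(-3, 6)*1 + p)*(-153) = ((3/8 - ⅛*6*(-3)²)*1 - ⅛)*(-153) = ((3/8 - ⅛*6*9)*1 - ⅛)*(-153) = ((3/8 - 27/4)*1 - ⅛)*(-153) = (-51/8*1 - ⅛)*(-153) = (-51/8 - ⅛)*(-153) = -13/2*(-153) = 1989/2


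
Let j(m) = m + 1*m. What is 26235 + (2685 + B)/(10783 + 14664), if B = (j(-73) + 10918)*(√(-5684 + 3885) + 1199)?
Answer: 680520358/25447 + 10772*I*√1799/25447 ≈ 26743.0 + 17.955*I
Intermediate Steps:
j(m) = 2*m (j(m) = m + m = 2*m)
B = 12915628 + 10772*I*√1799 (B = (2*(-73) + 10918)*(√(-5684 + 3885) + 1199) = (-146 + 10918)*(√(-1799) + 1199) = 10772*(I*√1799 + 1199) = 10772*(1199 + I*√1799) = 12915628 + 10772*I*√1799 ≈ 1.2916e+7 + 4.5689e+5*I)
26235 + (2685 + B)/(10783 + 14664) = 26235 + (2685 + (12915628 + 10772*I*√1799))/(10783 + 14664) = 26235 + (12918313 + 10772*I*√1799)/25447 = 26235 + (12918313 + 10772*I*√1799)*(1/25447) = 26235 + (12918313/25447 + 10772*I*√1799/25447) = 680520358/25447 + 10772*I*√1799/25447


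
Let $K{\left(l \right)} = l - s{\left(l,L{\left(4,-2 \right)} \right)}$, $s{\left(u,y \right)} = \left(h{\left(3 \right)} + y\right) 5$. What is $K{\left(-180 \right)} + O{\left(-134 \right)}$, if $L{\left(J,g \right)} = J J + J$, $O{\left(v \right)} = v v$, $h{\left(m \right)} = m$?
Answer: $17661$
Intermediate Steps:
$O{\left(v \right)} = v^{2}$
$L{\left(J,g \right)} = J + J^{2}$ ($L{\left(J,g \right)} = J^{2} + J = J + J^{2}$)
$s{\left(u,y \right)} = 15 + 5 y$ ($s{\left(u,y \right)} = \left(3 + y\right) 5 = 15 + 5 y$)
$K{\left(l \right)} = -115 + l$ ($K{\left(l \right)} = l - \left(15 + 5 \cdot 4 \left(1 + 4\right)\right) = l - \left(15 + 5 \cdot 4 \cdot 5\right) = l - \left(15 + 5 \cdot 20\right) = l - \left(15 + 100\right) = l - 115 = -115 + l$)
$K{\left(-180 \right)} + O{\left(-134 \right)} = \left(-115 - 180\right) + \left(-134\right)^{2} = -295 + 17956 = 17661$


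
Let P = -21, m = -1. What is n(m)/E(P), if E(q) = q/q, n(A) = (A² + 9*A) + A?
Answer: -9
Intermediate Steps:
n(A) = A² + 10*A
E(q) = 1
n(m)/E(P) = -(10 - 1)/1 = -1*9*1 = -9*1 = -9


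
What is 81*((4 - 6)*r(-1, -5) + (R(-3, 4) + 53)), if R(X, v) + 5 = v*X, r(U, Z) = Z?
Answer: 3726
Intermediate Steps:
R(X, v) = -5 + X*v (R(X, v) = -5 + v*X = -5 + X*v)
81*((4 - 6)*r(-1, -5) + (R(-3, 4) + 53)) = 81*((4 - 6)*(-5) + ((-5 - 3*4) + 53)) = 81*(-2*(-5) + ((-5 - 12) + 53)) = 81*(10 + (-17 + 53)) = 81*(10 + 36) = 81*46 = 3726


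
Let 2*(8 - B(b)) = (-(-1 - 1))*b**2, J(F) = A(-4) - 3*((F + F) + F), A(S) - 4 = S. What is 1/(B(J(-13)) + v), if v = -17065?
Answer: -1/30746 ≈ -3.2525e-5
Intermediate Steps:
A(S) = 4 + S
J(F) = -9*F (J(F) = (4 - 4) - 3*((F + F) + F) = 0 - 3*(2*F + F) = 0 - 3*3*F = 0 - 9*F = -9*F)
B(b) = 8 - b**2 (B(b) = 8 - (-(-1 - 1))*b**2/2 = 8 - (-1*(-2))*b**2/2 = 8 - b**2)
1/(B(J(-13)) + v) = 1/((8 - (-9*(-13))**2) - 17065) = 1/((8 - 1*117**2) - 17065) = 1/((8 - 1*13689) - 17065) = 1/((8 - 13689) - 17065) = 1/(-13681 - 17065) = 1/(-30746) = -1/30746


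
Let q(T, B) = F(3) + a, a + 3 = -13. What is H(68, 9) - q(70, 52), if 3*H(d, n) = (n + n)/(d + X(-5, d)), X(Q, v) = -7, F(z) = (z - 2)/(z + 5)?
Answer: 7795/488 ≈ 15.973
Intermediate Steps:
F(z) = (-2 + z)/(5 + z)
a = -16 (a = -3 - 13 = -16)
H(d, n) = 2*n/(3*(-7 + d)) (H(d, n) = ((n + n)/(d - 7))/3 = ((2*n)/(-7 + d))/3 = (2*n/(-7 + d))/3 = 2*n/(3*(-7 + d)))
q(T, B) = -127/8 (q(T, B) = (-2 + 3)/(5 + 3) - 16 = 1/8 - 16 = (⅛)*1 - 16 = ⅛ - 16 = -127/8)
H(68, 9) - q(70, 52) = (⅔)*9/(-7 + 68) - 1*(-127/8) = (⅔)*9/61 + 127/8 = (⅔)*9*(1/61) + 127/8 = 6/61 + 127/8 = 7795/488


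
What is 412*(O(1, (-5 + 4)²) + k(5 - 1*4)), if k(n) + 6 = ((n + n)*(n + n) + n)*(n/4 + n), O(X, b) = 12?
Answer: 5047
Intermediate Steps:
k(n) = -6 + 5*n*(n + 4*n²)/4 (k(n) = -6 + ((n + n)*(n + n) + n)*(n/4 + n) = -6 + ((2*n)*(2*n) + n)*(n*(¼) + n) = -6 + (4*n² + n)*(n/4 + n) = -6 + (n + 4*n²)*(5*n/4) = -6 + 5*n*(n + 4*n²)/4)
412*(O(1, (-5 + 4)²) + k(5 - 1*4)) = 412*(12 + (-6 + 5*(5 - 1*4)³ + 5*(5 - 1*4)²/4)) = 412*(12 + (-6 + 5*(5 - 4)³ + 5*(5 - 4)²/4)) = 412*(12 + (-6 + 5*1³ + (5/4)*1²)) = 412*(12 + (-6 + 5*1 + (5/4)*1)) = 412*(12 + (-6 + 5 + 5/4)) = 412*(12 + ¼) = 412*(49/4) = 5047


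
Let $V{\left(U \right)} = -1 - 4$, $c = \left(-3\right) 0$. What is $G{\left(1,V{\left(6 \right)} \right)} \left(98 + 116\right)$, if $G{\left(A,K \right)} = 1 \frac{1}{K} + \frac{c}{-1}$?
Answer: $- \frac{214}{5} \approx -42.8$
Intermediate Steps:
$c = 0$
$V{\left(U \right)} = -5$
$G{\left(A,K \right)} = \frac{1}{K}$ ($G{\left(A,K \right)} = 1 \frac{1}{K} + \frac{0}{-1} = \frac{1}{K} + 0 \left(-1\right) = \frac{1}{K} + 0 = \frac{1}{K}$)
$G{\left(1,V{\left(6 \right)} \right)} \left(98 + 116\right) = \frac{98 + 116}{-5} = \left(- \frac{1}{5}\right) 214 = - \frac{214}{5}$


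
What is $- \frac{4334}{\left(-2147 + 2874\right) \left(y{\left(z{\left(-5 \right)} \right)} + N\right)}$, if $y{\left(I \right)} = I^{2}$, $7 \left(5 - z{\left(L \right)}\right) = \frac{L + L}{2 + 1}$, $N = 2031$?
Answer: $- \frac{955647}{330383696} \approx -0.0028925$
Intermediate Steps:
$z{\left(L \right)} = 5 - \frac{2 L}{21}$ ($z{\left(L \right)} = 5 - \frac{\left(L + L\right) \frac{1}{2 + 1}}{7} = 5 - \frac{2 L \frac{1}{3}}{7} = 5 - \frac{\frac{2}{3} L}{7} = 5 - \frac{2 L}{21}$)
$- \frac{4334}{\left(-2147 + 2874\right) \left(y{\left(z{\left(-5 \right)} \right)} + N\right)} = - \frac{4334}{\left(-2147 + 2874\right) \left(\left(5 - - \frac{10}{21}\right)^{2} + 2031\right)} = - \frac{4334}{727 \left(\left(5 + \frac{10}{21}\right)^{2} + 2031\right)} = - \frac{4334}{727 \left(\left(\frac{115}{21}\right)^{2} + 2031\right)} = - \frac{4334}{727 \left(\frac{13225}{441} + 2031\right)} = - \frac{4334}{727 \cdot \frac{908896}{441}} = - \frac{4334}{\frac{660767392}{441}} = \left(-4334\right) \frac{441}{660767392} = - \frac{955647}{330383696}$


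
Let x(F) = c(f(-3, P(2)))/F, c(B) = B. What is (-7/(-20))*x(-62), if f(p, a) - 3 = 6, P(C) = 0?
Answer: -63/1240 ≈ -0.050806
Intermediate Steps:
f(p, a) = 9 (f(p, a) = 3 + 6 = 9)
x(F) = 9/F
(-7/(-20))*x(-62) = (-7/(-20))*(9/(-62)) = (-7*(-1/20))*(9*(-1/62)) = (7/20)*(-9/62) = -63/1240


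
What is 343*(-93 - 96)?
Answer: -64827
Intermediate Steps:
343*(-93 - 96) = 343*(-189) = -64827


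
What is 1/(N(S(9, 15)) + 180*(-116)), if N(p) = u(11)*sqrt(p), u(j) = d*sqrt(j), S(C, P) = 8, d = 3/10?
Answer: -29000/605519989 - 5*sqrt(22)/3633119934 ≈ -4.7899e-5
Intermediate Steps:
d = 3/10 (d = 3*(1/10) = 3/10 ≈ 0.30000)
u(j) = 3*sqrt(j)/10
N(p) = 3*sqrt(11)*sqrt(p)/10 (N(p) = (3*sqrt(11)/10)*sqrt(p) = 3*sqrt(11)*sqrt(p)/10)
1/(N(S(9, 15)) + 180*(-116)) = 1/(3*sqrt(11)*sqrt(8)/10 + 180*(-116)) = 1/(3*sqrt(11)*(2*sqrt(2))/10 - 20880) = 1/(3*sqrt(22)/5 - 20880) = 1/(-20880 + 3*sqrt(22)/5)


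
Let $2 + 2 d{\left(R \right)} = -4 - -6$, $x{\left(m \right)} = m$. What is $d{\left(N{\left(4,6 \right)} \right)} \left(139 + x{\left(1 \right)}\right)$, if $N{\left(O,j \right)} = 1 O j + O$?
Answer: $0$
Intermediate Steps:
$N{\left(O,j \right)} = O + O j$ ($N{\left(O,j \right)} = O j + O = O + O j$)
$d{\left(R \right)} = 0$ ($d{\left(R \right)} = -1 + \frac{-4 - -6}{2} = -1 + \frac{-4 + 6}{2} = -1 + \frac{1}{2} \cdot 2 = -1 + 1 = 0$)
$d{\left(N{\left(4,6 \right)} \right)} \left(139 + x{\left(1 \right)}\right) = 0 \left(139 + 1\right) = 0 \cdot 140 = 0$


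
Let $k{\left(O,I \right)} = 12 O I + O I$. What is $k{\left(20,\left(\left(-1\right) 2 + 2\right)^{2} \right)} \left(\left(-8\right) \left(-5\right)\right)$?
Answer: $0$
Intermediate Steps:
$k{\left(O,I \right)} = 13 I O$ ($k{\left(O,I \right)} = 12 I O + I O = 13 I O$)
$k{\left(20,\left(\left(-1\right) 2 + 2\right)^{2} \right)} \left(\left(-8\right) \left(-5\right)\right) = 13 \left(\left(-1\right) 2 + 2\right)^{2} \cdot 20 \left(\left(-8\right) \left(-5\right)\right) = 13 \left(-2 + 2\right)^{2} \cdot 20 \cdot 40 = 13 \cdot 0^{2} \cdot 20 \cdot 40 = 13 \cdot 0 \cdot 20 \cdot 40 = 0 \cdot 40 = 0$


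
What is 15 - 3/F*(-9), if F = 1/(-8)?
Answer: -201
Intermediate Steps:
F = -⅛ ≈ -0.12500
15 - 3/F*(-9) = 15 - 3/(-⅛)*(-9) = 15 - 3*(-8)*(-9) = 15 + 24*(-9) = 15 - 216 = -201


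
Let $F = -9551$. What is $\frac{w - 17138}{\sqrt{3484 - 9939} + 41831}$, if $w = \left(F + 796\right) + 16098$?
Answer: $- \frac{136578215}{583279672} + \frac{3265 i \sqrt{6455}}{583279672} \approx -0.23416 + 0.00044973 i$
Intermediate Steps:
$w = 7343$ ($w = \left(-9551 + 796\right) + 16098 = -8755 + 16098 = 7343$)
$\frac{w - 17138}{\sqrt{3484 - 9939} + 41831} = \frac{7343 - 17138}{\sqrt{3484 - 9939} + 41831} = - \frac{9795}{\sqrt{-6455} + 41831} = - \frac{9795}{i \sqrt{6455} + 41831} = - \frac{9795}{41831 + i \sqrt{6455}}$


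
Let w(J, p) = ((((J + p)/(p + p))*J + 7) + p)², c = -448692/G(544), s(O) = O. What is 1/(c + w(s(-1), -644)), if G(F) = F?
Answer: 28202048/11438255396753 ≈ 2.4656e-6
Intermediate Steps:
c = -112173/136 (c = -448692/544 = -448692*1/544 = -112173/136 ≈ -824.80)
w(J, p) = (7 + p + J*(J + p)/(2*p))² (w(J, p) = ((((J + p)/((2*p)))*J + 7) + p)² = ((((J + p)*(1/(2*p)))*J + 7) + p)² = ((((J + p)/(2*p))*J + 7) + p)² = ((J*(J + p)/(2*p) + 7) + p)² = ((7 + J*(J + p)/(2*p)) + p)² = (7 + p + J*(J + p)/(2*p))²)
1/(c + w(s(-1), -644)) = 1/(-112173/136 + (¼)*((-1)² + 2*(-644)² + 14*(-644) - 1*(-644))²/(-644)²) = 1/(-112173/136 + (¼)*(1/414736)*(1 + 2*414736 - 9016 + 644)²) = 1/(-112173/136 + (¼)*(1/414736)*(1 + 829472 - 9016 + 644)²) = 1/(-112173/136 + (¼)*(1/414736)*821101²) = 1/(-112173/136 + (¼)*(1/414736)*674206852201) = 1/(-112173/136 + 674206852201/1658944) = 1/(11438255396753/28202048) = 28202048/11438255396753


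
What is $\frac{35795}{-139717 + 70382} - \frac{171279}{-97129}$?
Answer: $\frac{1679779382}{1346887843} \approx 1.2472$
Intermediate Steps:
$\frac{35795}{-139717 + 70382} - \frac{171279}{-97129} = \frac{35795}{-69335} - - \frac{171279}{97129} = 35795 \left(- \frac{1}{69335}\right) + \frac{171279}{97129} = - \frac{7159}{13867} + \frac{171279}{97129} = \frac{1679779382}{1346887843}$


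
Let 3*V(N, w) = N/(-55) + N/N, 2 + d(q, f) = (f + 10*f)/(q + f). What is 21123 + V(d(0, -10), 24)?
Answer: 3485341/165 ≈ 21123.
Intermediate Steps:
d(q, f) = -2 + 11*f/(f + q) (d(q, f) = -2 + (f + 10*f)/(q + f) = -2 + (11*f)/(f + q) = -2 + 11*f/(f + q))
V(N, w) = ⅓ - N/165 (V(N, w) = (N/(-55) + N/N)/3 = (N*(-1/55) + 1)/3 = (-N/55 + 1)/3 = (1 - N/55)/3 = ⅓ - N/165)
21123 + V(d(0, -10), 24) = 21123 + (⅓ - (-2*0 + 9*(-10))/(165*(-10 + 0))) = 21123 + (⅓ - (0 - 90)/(165*(-10))) = 21123 + (⅓ - (-1)*(-90)/1650) = 21123 + (⅓ - 1/165*9) = 21123 + (⅓ - 3/55) = 21123 + 46/165 = 3485341/165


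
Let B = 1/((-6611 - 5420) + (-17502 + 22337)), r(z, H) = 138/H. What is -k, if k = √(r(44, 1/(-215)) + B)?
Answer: -I*√384096072479/3598 ≈ -172.25*I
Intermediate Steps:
B = -1/7196 (B = 1/(-12031 + 4835) = 1/(-7196) = -1/7196 ≈ -0.00013897)
k = I*√384096072479/3598 (k = √(138/(1/(-215)) - 1/7196) = √(138/(-1/215) - 1/7196) = √(138*(-215) - 1/7196) = √(-29670 - 1/7196) = √(-213505321/7196) = I*√384096072479/3598 ≈ 172.25*I)
-k = -I*√384096072479/3598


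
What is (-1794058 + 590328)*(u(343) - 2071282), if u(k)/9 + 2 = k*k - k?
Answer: 1222443186580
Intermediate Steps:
u(k) = -18 - 9*k + 9*k² (u(k) = -18 + 9*(k*k - k) = -18 + 9*(k² - k) = -18 + (-9*k + 9*k²) = -18 - 9*k + 9*k²)
(-1794058 + 590328)*(u(343) - 2071282) = (-1794058 + 590328)*((-18 - 9*343 + 9*343²) - 2071282) = -1203730*((-18 - 3087 + 9*117649) - 2071282) = -1203730*((-18 - 3087 + 1058841) - 2071282) = -1203730*(1055736 - 2071282) = -1203730*(-1015546) = 1222443186580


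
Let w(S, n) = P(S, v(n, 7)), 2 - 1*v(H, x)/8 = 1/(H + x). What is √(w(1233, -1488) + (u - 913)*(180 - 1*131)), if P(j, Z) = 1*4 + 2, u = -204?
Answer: I*√54727 ≈ 233.94*I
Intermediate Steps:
v(H, x) = 16 - 8/(H + x)
P(j, Z) = 6 (P(j, Z) = 4 + 2 = 6)
w(S, n) = 6
√(w(1233, -1488) + (u - 913)*(180 - 1*131)) = √(6 + (-204 - 913)*(180 - 1*131)) = √(6 - 1117*(180 - 131)) = √(6 - 1117*49) = √(6 - 54733) = √(-54727) = I*√54727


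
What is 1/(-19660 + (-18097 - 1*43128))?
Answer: -1/80885 ≈ -1.2363e-5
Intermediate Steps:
1/(-19660 + (-18097 - 1*43128)) = 1/(-19660 + (-18097 - 43128)) = 1/(-19660 - 61225) = 1/(-80885) = -1/80885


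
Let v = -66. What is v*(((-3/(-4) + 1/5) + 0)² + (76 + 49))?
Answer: -1661913/200 ≈ -8309.6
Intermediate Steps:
v*(((-3/(-4) + 1/5) + 0)² + (76 + 49)) = -66*(((-3/(-4) + 1/5) + 0)² + (76 + 49)) = -66*(((-3*(-¼) + 1*(⅕)) + 0)² + 125) = -66*(((¾ + ⅕) + 0)² + 125) = -66*((19/20 + 0)² + 125) = -66*((19/20)² + 125) = -66*(361/400 + 125) = -66*50361/400 = -1661913/200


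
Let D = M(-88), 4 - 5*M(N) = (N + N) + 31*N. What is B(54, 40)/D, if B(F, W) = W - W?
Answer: 0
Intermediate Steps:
B(F, W) = 0
M(N) = ⅘ - 33*N/5 (M(N) = ⅘ - ((N + N) + 31*N)/5 = ⅘ - (2*N + 31*N)/5 = ⅘ - 33*N/5)
D = 2908/5 (D = ⅘ - 33/5*(-88) = ⅘ + 2904/5 = 2908/5 ≈ 581.60)
B(54, 40)/D = 0/(2908/5) = 0*(5/2908) = 0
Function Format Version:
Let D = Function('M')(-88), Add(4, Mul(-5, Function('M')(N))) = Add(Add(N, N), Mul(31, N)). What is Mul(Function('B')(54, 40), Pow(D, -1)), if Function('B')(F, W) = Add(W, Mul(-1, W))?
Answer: 0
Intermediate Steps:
Function('B')(F, W) = 0
Function('M')(N) = Add(Rational(4, 5), Mul(Rational(-33, 5), N)) (Function('M')(N) = Add(Rational(4, 5), Mul(Rational(-1, 5), Add(Add(N, N), Mul(31, N)))) = Add(Rational(4, 5), Mul(Rational(-1, 5), Add(Mul(2, N), Mul(31, N)))) = Add(Rational(4, 5), Mul(Rational(-1, 5), Mul(33, N))) = Add(Rational(4, 5), Mul(Rational(-33, 5), N)))
D = Rational(2908, 5) (D = Add(Rational(4, 5), Mul(Rational(-33, 5), -88)) = Add(Rational(4, 5), Rational(2904, 5)) = Rational(2908, 5) ≈ 581.60)
Mul(Function('B')(54, 40), Pow(D, -1)) = Mul(0, Pow(Rational(2908, 5), -1)) = Mul(0, Rational(5, 2908)) = 0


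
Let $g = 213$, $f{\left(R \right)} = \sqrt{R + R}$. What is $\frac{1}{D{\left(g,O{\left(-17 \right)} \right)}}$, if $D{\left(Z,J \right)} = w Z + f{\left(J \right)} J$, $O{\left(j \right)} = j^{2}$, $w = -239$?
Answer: $- \frac{50907}{2543247511} - \frac{4913 \sqrt{2}}{2543247511} \approx -2.2748 \cdot 10^{-5}$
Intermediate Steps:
$f{\left(R \right)} = \sqrt{2} \sqrt{R}$ ($f{\left(R \right)} = \sqrt{2 R} = \sqrt{2} \sqrt{R}$)
$D{\left(Z,J \right)} = - 239 Z + \sqrt{2} J^{\frac{3}{2}}$ ($D{\left(Z,J \right)} = - 239 Z + \sqrt{2} \sqrt{J} J = - 239 Z + \sqrt{2} J^{\frac{3}{2}}$)
$\frac{1}{D{\left(g,O{\left(-17 \right)} \right)}} = \frac{1}{\left(-239\right) 213 + \sqrt{2} \left(\left(-17\right)^{2}\right)^{\frac{3}{2}}} = \frac{1}{-50907 + \sqrt{2} \cdot 289^{\frac{3}{2}}} = \frac{1}{-50907 + \sqrt{2} \cdot 4913} = \frac{1}{-50907 + 4913 \sqrt{2}}$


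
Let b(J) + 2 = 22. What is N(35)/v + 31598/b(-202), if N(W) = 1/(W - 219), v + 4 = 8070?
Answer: 11723995523/7420720 ≈ 1579.9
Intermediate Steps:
v = 8066 (v = -4 + 8070 = 8066)
b(J) = 20 (b(J) = -2 + 22 = 20)
N(W) = 1/(-219 + W)
N(35)/v + 31598/b(-202) = 1/((-219 + 35)*8066) + 31598/20 = (1/8066)/(-184) + 31598*(1/20) = -1/184*1/8066 + 15799/10 = -1/1484144 + 15799/10 = 11723995523/7420720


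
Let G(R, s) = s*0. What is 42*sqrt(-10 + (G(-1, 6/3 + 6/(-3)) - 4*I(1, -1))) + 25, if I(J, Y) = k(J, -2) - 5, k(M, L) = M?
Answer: 25 + 42*sqrt(6) ≈ 127.88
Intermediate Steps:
I(J, Y) = -5 + J (I(J, Y) = J - 5 = -5 + J)
G(R, s) = 0
42*sqrt(-10 + (G(-1, 6/3 + 6/(-3)) - 4*I(1, -1))) + 25 = 42*sqrt(-10 + (0 - 4*(-5 + 1))) + 25 = 42*sqrt(-10 + (0 - 4*(-4))) + 25 = 42*sqrt(-10 + (0 + 16)) + 25 = 42*sqrt(-10 + 16) + 25 = 42*sqrt(6) + 25 = 25 + 42*sqrt(6)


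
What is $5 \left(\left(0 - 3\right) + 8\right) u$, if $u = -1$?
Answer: $-25$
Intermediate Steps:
$5 \left(\left(0 - 3\right) + 8\right) u = 5 \left(\left(0 - 3\right) + 8\right) \left(-1\right) = 5 \left(-3 + 8\right) \left(-1\right) = 5 \cdot 5 \left(-1\right) = 25 \left(-1\right) = -25$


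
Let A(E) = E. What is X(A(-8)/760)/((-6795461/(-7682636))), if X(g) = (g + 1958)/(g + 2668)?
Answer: 1429039439724/1722370749599 ≈ 0.82969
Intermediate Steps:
X(g) = (1958 + g)/(2668 + g)
X(A(-8)/760)/((-6795461/(-7682636))) = ((1958 - 8/760)/(2668 - 8/760))/((-6795461/(-7682636))) = ((1958 - 8*1/760)/(2668 - 8*1/760))/((-6795461*(-1/7682636))) = ((1958 - 1/95)/(2668 - 1/95))/(6795461/7682636) = ((186009/95)/(253459/95))*(7682636/6795461) = ((95/253459)*(186009/95))*(7682636/6795461) = (186009/253459)*(7682636/6795461) = 1429039439724/1722370749599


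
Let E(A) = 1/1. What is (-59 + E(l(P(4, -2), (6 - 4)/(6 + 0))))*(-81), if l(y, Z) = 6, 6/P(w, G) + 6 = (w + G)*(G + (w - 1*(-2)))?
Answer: 4698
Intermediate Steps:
P(w, G) = 6/(-6 + (G + w)*(2 + G + w)) (P(w, G) = 6/(-6 + (w + G)*(G + (w - 1*(-2)))) = 6/(-6 + (G + w)*(G + (w + 2))) = 6/(-6 + (G + w)*(G + (2 + w))) = 6/(-6 + (G + w)*(2 + G + w)))
E(A) = 1
(-59 + E(l(P(4, -2), (6 - 4)/(6 + 0))))*(-81) = (-59 + 1)*(-81) = -58*(-81) = 4698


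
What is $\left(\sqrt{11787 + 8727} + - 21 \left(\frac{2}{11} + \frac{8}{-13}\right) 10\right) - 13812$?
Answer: $- \frac{1962096}{143} + \sqrt{20514} \approx -13578.0$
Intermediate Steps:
$\left(\sqrt{11787 + 8727} + - 21 \left(\frac{2}{11} + \frac{8}{-13}\right) 10\right) - 13812 = \left(\sqrt{20514} + - 21 \left(2 \cdot \frac{1}{11} + 8 \left(- \frac{1}{13}\right)\right) 10\right) - 13812 = \left(\sqrt{20514} + - 21 \left(\frac{2}{11} - \frac{8}{13}\right) 10\right) - 13812 = \left(\sqrt{20514} + \left(-21\right) \left(- \frac{62}{143}\right) 10\right) - 13812 = \left(\sqrt{20514} + \frac{1302}{143} \cdot 10\right) - 13812 = \left(\sqrt{20514} + \frac{13020}{143}\right) - 13812 = \left(\frac{13020}{143} + \sqrt{20514}\right) - 13812 = - \frac{1962096}{143} + \sqrt{20514}$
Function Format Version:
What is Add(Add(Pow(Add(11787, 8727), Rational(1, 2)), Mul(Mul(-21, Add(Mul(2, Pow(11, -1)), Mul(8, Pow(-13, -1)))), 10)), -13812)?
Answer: Add(Rational(-1962096, 143), Pow(20514, Rational(1, 2))) ≈ -13578.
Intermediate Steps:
Add(Add(Pow(Add(11787, 8727), Rational(1, 2)), Mul(Mul(-21, Add(Mul(2, Pow(11, -1)), Mul(8, Pow(-13, -1)))), 10)), -13812) = Add(Add(Pow(20514, Rational(1, 2)), Mul(Mul(-21, Add(Mul(2, Rational(1, 11)), Mul(8, Rational(-1, 13)))), 10)), -13812) = Add(Add(Pow(20514, Rational(1, 2)), Mul(Mul(-21, Add(Rational(2, 11), Rational(-8, 13))), 10)), -13812) = Add(Add(Pow(20514, Rational(1, 2)), Mul(Mul(-21, Rational(-62, 143)), 10)), -13812) = Add(Add(Pow(20514, Rational(1, 2)), Mul(Rational(1302, 143), 10)), -13812) = Add(Add(Pow(20514, Rational(1, 2)), Rational(13020, 143)), -13812) = Add(Add(Rational(13020, 143), Pow(20514, Rational(1, 2))), -13812) = Add(Rational(-1962096, 143), Pow(20514, Rational(1, 2)))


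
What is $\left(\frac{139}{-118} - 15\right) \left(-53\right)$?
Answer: $\frac{101177}{118} \approx 857.43$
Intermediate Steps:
$\left(\frac{139}{-118} - 15\right) \left(-53\right) = \left(139 \left(- \frac{1}{118}\right) - 15\right) \left(-53\right) = \left(- \frac{139}{118} - 15\right) \left(-53\right) = \left(- \frac{1909}{118}\right) \left(-53\right) = \frac{101177}{118}$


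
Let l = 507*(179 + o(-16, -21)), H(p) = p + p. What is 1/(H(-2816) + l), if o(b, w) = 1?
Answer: 1/85628 ≈ 1.1678e-5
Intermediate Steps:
H(p) = 2*p
l = 91260 (l = 507*(179 + 1) = 507*180 = 91260)
1/(H(-2816) + l) = 1/(2*(-2816) + 91260) = 1/(-5632 + 91260) = 1/85628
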